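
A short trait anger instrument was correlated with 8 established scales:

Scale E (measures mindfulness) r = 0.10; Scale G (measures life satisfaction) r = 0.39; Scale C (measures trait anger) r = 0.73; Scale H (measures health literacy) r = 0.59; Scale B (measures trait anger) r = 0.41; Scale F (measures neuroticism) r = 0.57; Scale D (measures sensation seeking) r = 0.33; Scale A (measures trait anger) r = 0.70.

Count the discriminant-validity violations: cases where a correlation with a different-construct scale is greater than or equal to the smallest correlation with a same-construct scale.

Convergent (same construct = trait anger): Scale C, Scale B, Scale A.
Smallest convergent = 0.41. Discriminant values: 0.10, 0.39, 0.59, 0.57, 0.33; count ≥ 0.41 → 2.

2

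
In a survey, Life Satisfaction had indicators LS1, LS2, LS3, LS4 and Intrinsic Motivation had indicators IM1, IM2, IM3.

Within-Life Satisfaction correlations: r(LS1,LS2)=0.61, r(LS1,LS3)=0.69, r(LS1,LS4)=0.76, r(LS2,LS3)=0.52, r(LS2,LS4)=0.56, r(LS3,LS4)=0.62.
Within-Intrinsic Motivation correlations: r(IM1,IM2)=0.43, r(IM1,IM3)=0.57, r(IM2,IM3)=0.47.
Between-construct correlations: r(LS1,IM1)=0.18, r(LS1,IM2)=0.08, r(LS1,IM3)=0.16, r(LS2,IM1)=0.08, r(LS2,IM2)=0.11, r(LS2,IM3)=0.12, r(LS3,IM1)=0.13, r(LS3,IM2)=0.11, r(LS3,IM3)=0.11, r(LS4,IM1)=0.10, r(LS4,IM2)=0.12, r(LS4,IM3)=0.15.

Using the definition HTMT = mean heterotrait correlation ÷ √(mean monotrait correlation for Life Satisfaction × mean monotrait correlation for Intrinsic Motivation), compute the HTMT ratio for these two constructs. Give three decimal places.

0.218

Mean between = 1.45/12 = 0.1208.
Mean within-LS = 3.76/6 = 0.6267; mean within-IM = 1.47/3 = 0.4900.
Geometric mean = √(0.6267 × 0.4900) = 0.5542.
HTMT = 0.1208 / 0.5542 = 0.218.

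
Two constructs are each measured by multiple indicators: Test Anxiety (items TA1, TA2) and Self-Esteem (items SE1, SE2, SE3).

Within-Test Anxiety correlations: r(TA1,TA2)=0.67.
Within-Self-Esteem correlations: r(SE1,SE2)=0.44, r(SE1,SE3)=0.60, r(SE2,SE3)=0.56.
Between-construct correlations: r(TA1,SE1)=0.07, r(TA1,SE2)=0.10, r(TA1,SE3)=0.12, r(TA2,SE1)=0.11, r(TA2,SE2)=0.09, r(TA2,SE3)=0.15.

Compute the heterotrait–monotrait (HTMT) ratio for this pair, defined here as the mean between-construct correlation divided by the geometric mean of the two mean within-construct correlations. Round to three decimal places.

Between-construct mean = 0.64/6 = 0.1067.
Mean within-TA = 0.67/1 = 0.6700; mean within-SE = 1.60/3 = 0.5333.
Geometric mean = √(0.6700 × 0.5333) = 0.5978.
HTMT = 0.1067 / 0.5978 = 0.178.

0.178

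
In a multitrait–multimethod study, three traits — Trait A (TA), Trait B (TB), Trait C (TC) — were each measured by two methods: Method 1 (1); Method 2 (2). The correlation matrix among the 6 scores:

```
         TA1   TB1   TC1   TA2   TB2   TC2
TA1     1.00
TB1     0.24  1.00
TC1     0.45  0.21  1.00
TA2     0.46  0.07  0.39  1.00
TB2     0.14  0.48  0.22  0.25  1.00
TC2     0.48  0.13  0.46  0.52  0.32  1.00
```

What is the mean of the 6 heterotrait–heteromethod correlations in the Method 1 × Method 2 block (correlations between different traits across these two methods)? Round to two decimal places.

0.24

HTHM values (method 1 × method 2): 0.14, 0.48, 0.07, 0.13, 0.39, 0.22; mean = 1.43/6 = 0.24.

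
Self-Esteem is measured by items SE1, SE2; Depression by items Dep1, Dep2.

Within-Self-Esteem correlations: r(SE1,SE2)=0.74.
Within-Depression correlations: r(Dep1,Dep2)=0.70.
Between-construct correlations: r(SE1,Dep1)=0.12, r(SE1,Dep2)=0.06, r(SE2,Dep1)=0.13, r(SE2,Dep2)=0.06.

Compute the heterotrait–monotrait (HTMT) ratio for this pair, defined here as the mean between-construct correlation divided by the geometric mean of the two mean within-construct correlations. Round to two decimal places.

Mean between = 0.37/4 = 0.0925.
Mean within-SE = 0.74/1 = 0.7400; mean within-Dep = 0.70/1 = 0.7000.
Geometric mean = √(0.7400 × 0.7000) = 0.7197.
HTMT = 0.0925 / 0.7197 = 0.13.

0.13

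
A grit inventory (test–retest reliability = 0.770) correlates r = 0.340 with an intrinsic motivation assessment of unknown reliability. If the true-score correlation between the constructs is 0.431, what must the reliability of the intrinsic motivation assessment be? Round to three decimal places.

r_true = r_obs / √(r_xx · r_yy) ⇒ 0.431 = 0.340 / √(0.770 · r_yy).
√(0.770 · r_yy) = 0.340 / 0.431 = 0.7889; 0.770 · r_yy = 0.6224; r_yy = 0.6224 / 0.770 ≈ 0.808.

0.808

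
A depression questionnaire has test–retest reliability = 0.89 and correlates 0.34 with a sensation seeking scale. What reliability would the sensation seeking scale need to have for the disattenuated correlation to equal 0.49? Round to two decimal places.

r_true = r_obs / √(r_xx · r_yy) ⇒ 0.49 = 0.34 / √(0.89 · r_yy).
√(0.89 · r_yy) = 0.34 / 0.49 = 0.6939; 0.89 · r_yy = 0.4815; r_yy = 0.4815 / 0.89 ≈ 0.54.

0.54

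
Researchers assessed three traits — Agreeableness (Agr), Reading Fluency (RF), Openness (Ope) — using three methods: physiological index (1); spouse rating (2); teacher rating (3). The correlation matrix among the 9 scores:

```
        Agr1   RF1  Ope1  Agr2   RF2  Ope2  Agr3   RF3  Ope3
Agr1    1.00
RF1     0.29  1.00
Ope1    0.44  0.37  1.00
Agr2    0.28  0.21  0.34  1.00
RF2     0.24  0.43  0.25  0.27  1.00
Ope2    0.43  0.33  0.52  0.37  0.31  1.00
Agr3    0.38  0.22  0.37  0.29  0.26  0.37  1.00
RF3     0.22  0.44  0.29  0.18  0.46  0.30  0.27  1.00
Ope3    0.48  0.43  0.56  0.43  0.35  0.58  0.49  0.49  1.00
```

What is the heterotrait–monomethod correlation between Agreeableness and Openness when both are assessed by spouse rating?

Different traits, same method: r(Agr2, Ope2) = 0.37.

0.37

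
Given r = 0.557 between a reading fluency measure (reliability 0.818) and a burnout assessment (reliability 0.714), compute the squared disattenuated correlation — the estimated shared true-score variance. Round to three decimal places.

Disattenuated r = 0.557 / √(0.818 × 0.714) = 0.557 / 0.7642 = 0.7289.
Shared true-score variance = 0.7289² = 0.5313 ≈ 0.531.

0.531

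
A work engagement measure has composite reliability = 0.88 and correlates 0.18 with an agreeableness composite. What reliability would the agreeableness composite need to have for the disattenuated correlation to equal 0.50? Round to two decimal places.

0.15

r_true = r_obs / √(r_xx · r_yy) ⇒ 0.50 = 0.18 / √(0.88 · r_yy).
√(0.88 · r_yy) = 0.18 / 0.50 = 0.3600; 0.88 · r_yy = 0.1296; r_yy = 0.1296 / 0.88 ≈ 0.15.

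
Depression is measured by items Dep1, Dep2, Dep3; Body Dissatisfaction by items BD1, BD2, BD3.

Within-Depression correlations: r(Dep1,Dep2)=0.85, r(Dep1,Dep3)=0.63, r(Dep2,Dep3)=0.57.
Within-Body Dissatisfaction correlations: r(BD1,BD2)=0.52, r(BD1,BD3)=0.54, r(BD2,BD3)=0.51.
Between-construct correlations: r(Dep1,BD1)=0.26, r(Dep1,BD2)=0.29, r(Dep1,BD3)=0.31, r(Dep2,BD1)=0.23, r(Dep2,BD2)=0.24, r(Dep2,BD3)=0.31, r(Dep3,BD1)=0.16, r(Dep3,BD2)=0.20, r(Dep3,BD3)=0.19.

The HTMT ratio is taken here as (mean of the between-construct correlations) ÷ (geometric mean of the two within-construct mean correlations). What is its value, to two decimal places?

Mean between = 2.19/9 = 0.2433.
Mean within-Dep = 2.05/3 = 0.6833; mean within-BD = 1.57/3 = 0.5233.
Geometric mean = √(0.6833 × 0.5233) = 0.5980.
HTMT = 0.2433 / 0.5980 = 0.41.

0.41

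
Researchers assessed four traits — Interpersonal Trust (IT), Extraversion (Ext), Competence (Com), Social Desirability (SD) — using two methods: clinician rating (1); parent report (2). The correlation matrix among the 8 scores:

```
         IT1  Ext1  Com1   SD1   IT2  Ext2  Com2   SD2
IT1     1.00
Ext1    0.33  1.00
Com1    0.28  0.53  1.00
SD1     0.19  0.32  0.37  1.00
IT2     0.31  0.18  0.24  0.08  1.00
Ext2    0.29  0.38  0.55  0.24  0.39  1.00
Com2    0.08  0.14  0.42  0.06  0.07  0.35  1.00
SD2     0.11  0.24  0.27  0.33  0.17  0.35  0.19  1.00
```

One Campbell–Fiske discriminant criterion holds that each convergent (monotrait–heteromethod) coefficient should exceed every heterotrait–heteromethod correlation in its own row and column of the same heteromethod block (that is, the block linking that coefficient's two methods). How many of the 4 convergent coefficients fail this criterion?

Convergent coefficients and their comparison sets:
IT (methods 1·2): 0.31 vs {0.29, 0.18, 0.08, 0.24, 0.11, 0.08} → pass.
Ext (methods 1·2): 0.38 vs {0.18, 0.29, 0.14, 0.55, 0.24, 0.24} → fail.
Com (methods 1·2): 0.42 vs {0.24, 0.08, 0.55, 0.14, 0.27, 0.06} → fail.
SD (methods 1·2): 0.33 vs {0.08, 0.11, 0.24, 0.24, 0.06, 0.27} → pass.
2 of 4 fail.

2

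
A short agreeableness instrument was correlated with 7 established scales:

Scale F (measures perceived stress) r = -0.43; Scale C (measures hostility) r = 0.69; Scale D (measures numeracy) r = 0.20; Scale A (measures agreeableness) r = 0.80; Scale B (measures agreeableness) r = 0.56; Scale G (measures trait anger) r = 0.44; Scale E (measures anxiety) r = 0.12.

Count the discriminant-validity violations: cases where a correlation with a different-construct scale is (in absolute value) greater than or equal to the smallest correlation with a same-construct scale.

Convergent (same construct = agreeableness): Scale A, Scale B.
Smallest convergent = 0.56. Discriminant |r|: 0.43, 0.69, 0.20, 0.44, 0.12; count ≥ 0.56 → 1.

1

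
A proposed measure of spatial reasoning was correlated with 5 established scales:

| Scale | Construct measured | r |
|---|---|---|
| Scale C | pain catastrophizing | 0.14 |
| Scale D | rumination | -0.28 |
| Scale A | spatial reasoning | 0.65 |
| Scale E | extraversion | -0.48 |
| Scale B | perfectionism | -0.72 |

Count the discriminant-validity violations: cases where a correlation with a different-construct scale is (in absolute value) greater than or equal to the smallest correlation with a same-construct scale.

1

Convergent (same construct = spatial reasoning): Scale A.
Smallest convergent = 0.65. Discriminant |r|: 0.14, 0.28, 0.48, 0.72; count ≥ 0.65 → 1.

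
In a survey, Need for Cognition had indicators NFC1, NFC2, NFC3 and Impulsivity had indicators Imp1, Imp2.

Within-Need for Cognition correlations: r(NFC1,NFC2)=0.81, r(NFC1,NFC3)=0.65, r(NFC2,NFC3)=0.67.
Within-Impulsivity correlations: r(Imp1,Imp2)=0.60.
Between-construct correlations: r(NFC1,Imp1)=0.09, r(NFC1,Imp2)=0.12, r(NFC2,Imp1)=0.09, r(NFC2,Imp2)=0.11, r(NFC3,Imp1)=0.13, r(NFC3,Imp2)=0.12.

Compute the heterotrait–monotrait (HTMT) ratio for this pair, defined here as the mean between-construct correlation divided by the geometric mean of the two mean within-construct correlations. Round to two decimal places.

0.17

Mean between = 0.66/6 = 0.1100.
Mean within-NFC = 2.13/3 = 0.7100; mean within-Imp = 0.60/1 = 0.6000.
Geometric mean = √(0.7100 × 0.6000) = 0.6527.
HTMT = 0.1100 / 0.6527 = 0.17.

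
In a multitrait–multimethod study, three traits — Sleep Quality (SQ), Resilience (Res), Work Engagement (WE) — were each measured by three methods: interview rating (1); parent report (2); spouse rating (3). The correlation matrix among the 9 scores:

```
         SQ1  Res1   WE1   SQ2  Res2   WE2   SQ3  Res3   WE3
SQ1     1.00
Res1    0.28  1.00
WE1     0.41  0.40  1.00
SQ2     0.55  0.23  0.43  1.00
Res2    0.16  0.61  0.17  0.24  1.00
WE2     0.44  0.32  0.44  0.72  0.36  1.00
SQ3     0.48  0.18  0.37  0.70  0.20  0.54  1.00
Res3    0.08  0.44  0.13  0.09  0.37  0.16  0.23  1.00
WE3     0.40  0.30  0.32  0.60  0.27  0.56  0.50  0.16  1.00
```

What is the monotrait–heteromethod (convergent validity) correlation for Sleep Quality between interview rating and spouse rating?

0.48

Same trait (SQ), different methods: r(SQ1, SQ3) = 0.48.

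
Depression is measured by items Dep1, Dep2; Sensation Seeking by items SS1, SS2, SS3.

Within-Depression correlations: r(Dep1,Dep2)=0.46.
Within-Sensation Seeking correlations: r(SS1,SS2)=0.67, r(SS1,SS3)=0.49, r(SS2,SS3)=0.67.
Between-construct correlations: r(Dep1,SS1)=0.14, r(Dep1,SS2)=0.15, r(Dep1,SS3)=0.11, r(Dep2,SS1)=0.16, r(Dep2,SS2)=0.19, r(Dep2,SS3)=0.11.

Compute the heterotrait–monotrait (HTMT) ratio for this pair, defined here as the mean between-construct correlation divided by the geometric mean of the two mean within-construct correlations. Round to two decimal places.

Mean between = 0.86/6 = 0.1433.
Mean within-Dep = 0.46/1 = 0.4600; mean within-SS = 1.83/3 = 0.6100.
Geometric mean = √(0.4600 × 0.6100) = 0.5297.
HTMT = 0.1433 / 0.5297 = 0.27.

0.27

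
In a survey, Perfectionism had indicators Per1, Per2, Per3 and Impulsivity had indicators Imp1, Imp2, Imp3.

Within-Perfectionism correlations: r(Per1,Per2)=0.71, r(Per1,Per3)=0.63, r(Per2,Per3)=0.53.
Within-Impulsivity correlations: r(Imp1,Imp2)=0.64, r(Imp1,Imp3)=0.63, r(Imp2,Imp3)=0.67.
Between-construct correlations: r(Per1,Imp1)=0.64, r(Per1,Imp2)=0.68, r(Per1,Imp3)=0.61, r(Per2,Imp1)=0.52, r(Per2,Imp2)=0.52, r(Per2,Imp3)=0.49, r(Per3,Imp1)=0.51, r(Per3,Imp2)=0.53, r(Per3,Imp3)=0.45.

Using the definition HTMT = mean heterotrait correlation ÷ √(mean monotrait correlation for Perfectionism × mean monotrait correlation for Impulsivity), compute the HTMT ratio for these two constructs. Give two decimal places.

Mean heterotrait r = 4.95/9 = 0.5500.
Mean within-Per = 1.87/3 = 0.6233; mean within-Imp = 1.94/3 = 0.6467.
Geometric mean = √(0.6233 × 0.6467) = 0.6349.
HTMT = 0.5500 / 0.6349 = 0.87.

0.87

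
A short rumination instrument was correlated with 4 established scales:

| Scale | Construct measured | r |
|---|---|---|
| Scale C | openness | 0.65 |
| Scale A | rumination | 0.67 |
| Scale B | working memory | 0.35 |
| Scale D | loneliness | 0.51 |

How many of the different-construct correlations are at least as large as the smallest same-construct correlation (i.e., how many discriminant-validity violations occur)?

0

Convergent (same construct = rumination): Scale A.
Smallest convergent = 0.67. Discriminant values: 0.65, 0.35, 0.51; count ≥ 0.67 → 0.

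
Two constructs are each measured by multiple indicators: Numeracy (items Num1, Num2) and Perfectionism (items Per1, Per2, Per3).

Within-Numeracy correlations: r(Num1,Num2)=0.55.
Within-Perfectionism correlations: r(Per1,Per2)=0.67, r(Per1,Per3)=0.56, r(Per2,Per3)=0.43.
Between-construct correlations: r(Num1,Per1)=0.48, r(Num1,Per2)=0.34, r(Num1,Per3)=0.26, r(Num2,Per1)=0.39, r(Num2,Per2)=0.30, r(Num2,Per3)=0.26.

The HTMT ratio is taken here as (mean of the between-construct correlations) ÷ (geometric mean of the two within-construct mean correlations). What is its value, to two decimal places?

Between-construct mean = 2.03/6 = 0.3383.
Mean within-Num = 0.55/1 = 0.5500; mean within-Per = 1.66/3 = 0.5533.
Geometric mean = √(0.5500 × 0.5533) = 0.5516.
HTMT = 0.3383 / 0.5516 = 0.61.

0.61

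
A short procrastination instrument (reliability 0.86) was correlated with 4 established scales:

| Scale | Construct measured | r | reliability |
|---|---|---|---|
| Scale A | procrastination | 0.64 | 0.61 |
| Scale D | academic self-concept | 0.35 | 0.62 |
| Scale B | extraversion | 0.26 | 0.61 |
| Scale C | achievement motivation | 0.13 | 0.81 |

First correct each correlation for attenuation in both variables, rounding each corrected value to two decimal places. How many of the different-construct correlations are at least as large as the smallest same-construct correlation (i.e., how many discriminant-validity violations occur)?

Disattenuated r (r / √(r_scale · r_new)):
  Scale A (conv): 0.64 / √(0.61·0.86) = 0.88
  Scale D (disc): 0.35 / √(0.62·0.86) = 0.48
  Scale B (disc): 0.26 / √(0.61·0.86) = 0.36
  Scale C (disc): 0.13 / √(0.81·0.86) = 0.16
Smallest convergent = 0.88. Discriminant values: 0.48, 0.36, 0.16; count ≥ 0.88 → 0.

0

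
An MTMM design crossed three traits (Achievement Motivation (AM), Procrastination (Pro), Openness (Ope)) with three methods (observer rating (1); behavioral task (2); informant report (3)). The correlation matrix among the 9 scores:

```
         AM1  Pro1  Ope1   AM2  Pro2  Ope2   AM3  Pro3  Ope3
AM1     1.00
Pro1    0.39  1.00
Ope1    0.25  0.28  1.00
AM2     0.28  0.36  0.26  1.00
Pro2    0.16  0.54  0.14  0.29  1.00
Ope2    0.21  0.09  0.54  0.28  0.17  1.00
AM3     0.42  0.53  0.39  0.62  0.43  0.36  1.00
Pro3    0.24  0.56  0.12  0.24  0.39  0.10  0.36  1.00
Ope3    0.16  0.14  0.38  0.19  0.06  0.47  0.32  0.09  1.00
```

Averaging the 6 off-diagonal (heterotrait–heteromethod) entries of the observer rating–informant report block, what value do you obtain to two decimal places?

0.26

HTHM values (method 1 × method 3): 0.24, 0.16, 0.53, 0.14, 0.39, 0.12; mean = 1.58/6 = 0.26.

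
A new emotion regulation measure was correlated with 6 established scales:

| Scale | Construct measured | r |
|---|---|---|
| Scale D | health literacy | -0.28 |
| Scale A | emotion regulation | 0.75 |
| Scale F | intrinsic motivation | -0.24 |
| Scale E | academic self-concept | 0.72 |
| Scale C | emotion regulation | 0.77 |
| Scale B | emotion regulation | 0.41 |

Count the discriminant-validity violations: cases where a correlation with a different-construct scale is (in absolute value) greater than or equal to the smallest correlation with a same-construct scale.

1

Convergent (same construct = emotion regulation): Scale A, Scale C, Scale B.
Smallest convergent = 0.41. Discriminant |r|: 0.28, 0.24, 0.72; count ≥ 0.41 → 1.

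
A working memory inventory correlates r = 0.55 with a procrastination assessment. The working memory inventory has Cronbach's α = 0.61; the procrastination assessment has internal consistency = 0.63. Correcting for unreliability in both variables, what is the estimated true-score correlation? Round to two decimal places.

0.89

r_true = r_obs / √(r_xx · r_yy) = 0.55 / √(0.61 × 0.63) = 0.55 / √0.3843 = 0.55 / 0.6199 ≈ 0.89.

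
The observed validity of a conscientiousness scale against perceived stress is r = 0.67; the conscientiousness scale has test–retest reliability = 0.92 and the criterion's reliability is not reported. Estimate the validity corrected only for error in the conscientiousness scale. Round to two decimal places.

Single correction: r_c = r_obs / √r_xx = 0.67 / √0.92 = 0.67 / 0.9592 ≈ 0.70.

0.70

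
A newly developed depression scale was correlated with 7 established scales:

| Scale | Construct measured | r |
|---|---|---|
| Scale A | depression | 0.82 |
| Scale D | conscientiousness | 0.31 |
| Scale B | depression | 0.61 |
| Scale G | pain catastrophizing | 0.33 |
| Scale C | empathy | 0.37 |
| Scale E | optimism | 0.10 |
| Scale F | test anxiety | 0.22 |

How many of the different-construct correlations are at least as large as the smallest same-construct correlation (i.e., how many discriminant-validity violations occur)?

Convergent (same construct = depression): Scale A, Scale B.
Smallest convergent = 0.61. Discriminant values: 0.31, 0.33, 0.37, 0.10, 0.22; count ≥ 0.61 → 0.

0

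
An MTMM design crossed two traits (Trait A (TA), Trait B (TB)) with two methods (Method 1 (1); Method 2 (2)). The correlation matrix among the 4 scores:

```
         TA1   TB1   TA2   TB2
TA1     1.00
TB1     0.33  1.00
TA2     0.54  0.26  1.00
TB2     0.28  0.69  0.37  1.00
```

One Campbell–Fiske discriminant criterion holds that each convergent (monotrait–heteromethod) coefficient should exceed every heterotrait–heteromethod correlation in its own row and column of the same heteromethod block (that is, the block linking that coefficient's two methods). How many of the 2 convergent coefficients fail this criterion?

0

Each convergent coefficient versus the relevant comparison correlations:
TA (methods 1·2): 0.54 vs {0.28, 0.26} → pass.
TB (methods 1·2): 0.69 vs {0.26, 0.28} → pass.
0 of 2 fail.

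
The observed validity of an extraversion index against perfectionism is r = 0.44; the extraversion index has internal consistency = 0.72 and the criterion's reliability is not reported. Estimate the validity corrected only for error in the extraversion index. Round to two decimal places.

Single correction: r_c = r_obs / √r_xx = 0.44 / √0.72 = 0.44 / 0.8485 ≈ 0.52.

0.52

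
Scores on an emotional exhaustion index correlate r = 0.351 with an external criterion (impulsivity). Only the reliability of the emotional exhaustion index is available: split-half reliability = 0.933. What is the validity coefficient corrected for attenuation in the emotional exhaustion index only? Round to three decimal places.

Single correction: r_c = r_obs / √r_xx = 0.351 / √0.933 = 0.351 / 0.9659 ≈ 0.363.

0.363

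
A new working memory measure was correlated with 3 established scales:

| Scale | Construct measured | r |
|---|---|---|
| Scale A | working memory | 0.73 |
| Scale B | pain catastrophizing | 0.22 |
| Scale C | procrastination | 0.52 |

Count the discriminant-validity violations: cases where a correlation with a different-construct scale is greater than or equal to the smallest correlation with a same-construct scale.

0

Convergent (same construct = working memory): Scale A.
Smallest convergent = 0.73. Discriminant values: 0.22, 0.52; count ≥ 0.73 → 0.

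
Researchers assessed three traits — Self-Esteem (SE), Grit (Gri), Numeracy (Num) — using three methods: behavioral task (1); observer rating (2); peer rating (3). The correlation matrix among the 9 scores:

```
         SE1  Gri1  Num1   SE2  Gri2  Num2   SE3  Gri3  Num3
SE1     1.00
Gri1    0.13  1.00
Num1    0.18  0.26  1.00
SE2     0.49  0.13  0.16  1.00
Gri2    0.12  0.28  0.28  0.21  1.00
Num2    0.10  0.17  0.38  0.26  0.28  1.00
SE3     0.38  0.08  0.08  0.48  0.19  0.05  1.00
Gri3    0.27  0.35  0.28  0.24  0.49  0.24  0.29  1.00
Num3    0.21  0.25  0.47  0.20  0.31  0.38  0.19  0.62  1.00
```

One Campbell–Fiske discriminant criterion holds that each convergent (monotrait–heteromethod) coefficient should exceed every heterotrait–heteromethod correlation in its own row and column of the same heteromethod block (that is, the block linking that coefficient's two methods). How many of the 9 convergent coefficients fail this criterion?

Checking each validity diagonal entry against its comparison values:
SE (methods 1·2): 0.49 vs {0.12, 0.13, 0.10, 0.16} → pass.
SE (methods 1·3): 0.38 vs {0.27, 0.08, 0.21, 0.08} → pass.
SE (methods 2·3): 0.48 vs {0.24, 0.19, 0.20, 0.05} → pass.
Gri (methods 1·2): 0.28 vs {0.13, 0.12, 0.17, 0.28} → fail.
Gri (methods 1·3): 0.35 vs {0.08, 0.27, 0.25, 0.28} → pass.
Gri (methods 2·3): 0.49 vs {0.19, 0.24, 0.31, 0.24} → pass.
Num (methods 1·2): 0.38 vs {0.16, 0.10, 0.28, 0.17} → pass.
Num (methods 1·3): 0.47 vs {0.08, 0.21, 0.28, 0.25} → pass.
Num (methods 2·3): 0.38 vs {0.05, 0.20, 0.24, 0.31} → pass.
1 of 9 fail.

1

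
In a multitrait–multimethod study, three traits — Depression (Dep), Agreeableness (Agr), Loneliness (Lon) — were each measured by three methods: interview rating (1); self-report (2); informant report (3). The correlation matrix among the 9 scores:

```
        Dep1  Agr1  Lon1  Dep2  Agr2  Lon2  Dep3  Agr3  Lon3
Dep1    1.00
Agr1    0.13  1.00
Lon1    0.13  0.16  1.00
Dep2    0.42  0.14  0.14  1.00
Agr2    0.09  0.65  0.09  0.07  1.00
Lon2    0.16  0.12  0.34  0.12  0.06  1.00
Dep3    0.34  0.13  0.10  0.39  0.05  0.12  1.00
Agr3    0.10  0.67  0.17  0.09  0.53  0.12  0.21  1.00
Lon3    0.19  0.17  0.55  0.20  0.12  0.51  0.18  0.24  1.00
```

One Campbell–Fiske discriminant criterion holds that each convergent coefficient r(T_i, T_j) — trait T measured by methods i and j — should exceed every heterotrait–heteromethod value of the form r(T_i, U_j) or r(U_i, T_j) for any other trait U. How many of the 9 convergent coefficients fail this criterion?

Checking each validity diagonal entry against its comparison values:
Dep (methods 1·2): 0.42 vs {0.09, 0.14, 0.16, 0.14} → pass.
Dep (methods 1·3): 0.34 vs {0.10, 0.13, 0.19, 0.10} → pass.
Dep (methods 2·3): 0.39 vs {0.09, 0.05, 0.20, 0.12} → pass.
Agr (methods 1·2): 0.65 vs {0.14, 0.09, 0.12, 0.09} → pass.
Agr (methods 1·3): 0.67 vs {0.13, 0.10, 0.17, 0.17} → pass.
Agr (methods 2·3): 0.53 vs {0.05, 0.09, 0.12, 0.12} → pass.
Lon (methods 1·2): 0.34 vs {0.14, 0.16, 0.09, 0.12} → pass.
Lon (methods 1·3): 0.55 vs {0.10, 0.19, 0.17, 0.17} → pass.
Lon (methods 2·3): 0.51 vs {0.12, 0.20, 0.12, 0.12} → pass.
0 of 9 fail.

0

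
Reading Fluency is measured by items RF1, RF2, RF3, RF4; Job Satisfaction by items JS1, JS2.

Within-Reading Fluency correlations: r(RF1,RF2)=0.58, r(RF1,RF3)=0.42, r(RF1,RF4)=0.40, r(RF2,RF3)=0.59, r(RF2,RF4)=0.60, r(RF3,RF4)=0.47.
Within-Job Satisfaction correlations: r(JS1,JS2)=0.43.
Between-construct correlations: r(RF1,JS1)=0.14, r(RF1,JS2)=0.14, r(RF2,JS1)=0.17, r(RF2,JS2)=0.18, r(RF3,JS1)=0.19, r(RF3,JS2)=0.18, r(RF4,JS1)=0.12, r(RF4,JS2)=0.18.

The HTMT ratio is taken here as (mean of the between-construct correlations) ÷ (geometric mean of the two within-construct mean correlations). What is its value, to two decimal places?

Between-construct mean = 1.30/8 = 0.1625.
Mean within-RF = 3.06/6 = 0.5100; mean within-JS = 0.43/1 = 0.4300.
Geometric mean = √(0.5100 × 0.4300) = 0.4683.
HTMT = 0.1625 / 0.4683 = 0.35.

0.35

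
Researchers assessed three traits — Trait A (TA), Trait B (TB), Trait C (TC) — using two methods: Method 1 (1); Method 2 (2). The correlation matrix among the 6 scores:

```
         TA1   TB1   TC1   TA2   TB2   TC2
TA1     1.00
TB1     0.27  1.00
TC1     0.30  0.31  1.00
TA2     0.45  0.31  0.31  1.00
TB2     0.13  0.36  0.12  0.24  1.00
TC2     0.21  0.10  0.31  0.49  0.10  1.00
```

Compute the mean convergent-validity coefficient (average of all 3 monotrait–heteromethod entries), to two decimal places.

0.37

Convergent values: 0.45, 0.36, 0.31; mean = 1.12/3 = 0.37.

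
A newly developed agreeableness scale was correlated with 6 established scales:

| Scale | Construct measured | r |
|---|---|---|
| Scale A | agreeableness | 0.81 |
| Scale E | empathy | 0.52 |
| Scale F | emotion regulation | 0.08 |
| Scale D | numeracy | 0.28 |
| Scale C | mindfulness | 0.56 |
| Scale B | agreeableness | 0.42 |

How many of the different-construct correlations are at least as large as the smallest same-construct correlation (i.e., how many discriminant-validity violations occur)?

2

Convergent (same construct = agreeableness): Scale A, Scale B.
Smallest convergent = 0.42. Discriminant values: 0.52, 0.08, 0.28, 0.56; count ≥ 0.42 → 2.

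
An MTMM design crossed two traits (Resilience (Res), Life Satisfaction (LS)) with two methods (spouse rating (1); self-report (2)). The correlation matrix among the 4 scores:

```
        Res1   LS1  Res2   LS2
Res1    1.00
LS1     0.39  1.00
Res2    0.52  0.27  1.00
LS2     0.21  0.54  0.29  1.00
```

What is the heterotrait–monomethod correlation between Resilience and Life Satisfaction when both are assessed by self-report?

Different traits, same method: r(Res2, LS2) = 0.29.

0.29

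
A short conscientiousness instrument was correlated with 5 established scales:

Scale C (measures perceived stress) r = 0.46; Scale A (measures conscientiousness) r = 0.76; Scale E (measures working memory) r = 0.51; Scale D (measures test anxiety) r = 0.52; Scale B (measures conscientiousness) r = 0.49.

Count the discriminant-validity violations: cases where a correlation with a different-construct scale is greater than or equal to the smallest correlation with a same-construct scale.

2

Convergent (same construct = conscientiousness): Scale A, Scale B.
Smallest convergent = 0.49. Discriminant values: 0.46, 0.51, 0.52; count ≥ 0.49 → 2.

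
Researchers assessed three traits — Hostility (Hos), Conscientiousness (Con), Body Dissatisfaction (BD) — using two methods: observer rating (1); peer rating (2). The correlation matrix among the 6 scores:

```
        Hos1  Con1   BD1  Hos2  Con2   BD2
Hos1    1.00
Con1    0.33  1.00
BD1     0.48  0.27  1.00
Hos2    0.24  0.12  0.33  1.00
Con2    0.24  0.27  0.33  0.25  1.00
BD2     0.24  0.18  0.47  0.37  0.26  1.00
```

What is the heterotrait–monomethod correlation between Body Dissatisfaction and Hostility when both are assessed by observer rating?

Different traits, same method: r(BD1, Hos1) = 0.48.

0.48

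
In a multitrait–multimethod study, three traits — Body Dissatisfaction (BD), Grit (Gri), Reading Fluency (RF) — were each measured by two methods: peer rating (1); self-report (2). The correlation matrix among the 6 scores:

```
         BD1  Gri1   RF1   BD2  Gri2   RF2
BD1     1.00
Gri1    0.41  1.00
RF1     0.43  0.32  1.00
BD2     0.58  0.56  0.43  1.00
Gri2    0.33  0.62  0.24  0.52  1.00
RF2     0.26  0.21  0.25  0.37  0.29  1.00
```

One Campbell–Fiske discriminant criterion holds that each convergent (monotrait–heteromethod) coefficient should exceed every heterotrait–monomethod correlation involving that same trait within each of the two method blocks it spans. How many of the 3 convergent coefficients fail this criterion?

Each convergent coefficient versus the relevant comparison correlations:
BD (methods 1·2): 0.58 vs {0.41, 0.52, 0.43, 0.37} → pass.
Gri (methods 1·2): 0.62 vs {0.41, 0.52, 0.32, 0.29} → pass.
RF (methods 1·2): 0.25 vs {0.43, 0.37, 0.32, 0.29} → fail.
1 of 3 fail.

1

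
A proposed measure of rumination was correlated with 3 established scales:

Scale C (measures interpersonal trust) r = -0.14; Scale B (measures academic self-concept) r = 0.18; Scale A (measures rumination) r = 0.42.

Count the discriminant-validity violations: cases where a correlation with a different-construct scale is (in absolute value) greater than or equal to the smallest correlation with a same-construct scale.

Convergent (same construct = rumination): Scale A.
Smallest convergent = 0.42. Discriminant |r|: 0.14, 0.18; count ≥ 0.42 → 0.

0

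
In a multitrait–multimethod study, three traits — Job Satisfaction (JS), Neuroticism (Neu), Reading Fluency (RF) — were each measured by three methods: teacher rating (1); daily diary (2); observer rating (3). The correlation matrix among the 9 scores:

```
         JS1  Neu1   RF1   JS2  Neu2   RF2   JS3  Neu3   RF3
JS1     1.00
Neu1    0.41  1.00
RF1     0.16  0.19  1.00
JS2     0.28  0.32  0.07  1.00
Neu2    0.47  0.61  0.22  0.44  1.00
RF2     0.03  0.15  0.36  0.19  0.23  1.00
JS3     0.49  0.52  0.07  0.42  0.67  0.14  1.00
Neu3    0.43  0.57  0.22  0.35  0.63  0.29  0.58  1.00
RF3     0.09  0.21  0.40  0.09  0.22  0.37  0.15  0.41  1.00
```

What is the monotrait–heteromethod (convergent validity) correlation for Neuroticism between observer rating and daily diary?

0.63

Same trait (Neu), different methods: r(Neu3, Neu2) = 0.63.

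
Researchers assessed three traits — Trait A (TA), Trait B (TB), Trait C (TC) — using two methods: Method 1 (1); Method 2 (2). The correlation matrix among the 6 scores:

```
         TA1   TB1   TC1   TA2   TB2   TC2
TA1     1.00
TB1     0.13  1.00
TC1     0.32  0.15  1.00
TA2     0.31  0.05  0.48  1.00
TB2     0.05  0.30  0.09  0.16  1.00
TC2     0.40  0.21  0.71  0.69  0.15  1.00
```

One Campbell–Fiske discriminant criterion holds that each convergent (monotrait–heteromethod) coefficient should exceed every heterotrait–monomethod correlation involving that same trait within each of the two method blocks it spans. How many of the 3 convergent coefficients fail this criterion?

1

Checking each validity diagonal entry against its comparison values:
TA (methods 1·2): 0.31 vs {0.13, 0.16, 0.32, 0.69} → fail.
TB (methods 1·2): 0.30 vs {0.13, 0.16, 0.15, 0.15} → pass.
TC (methods 1·2): 0.71 vs {0.32, 0.69, 0.15, 0.15} → pass.
1 of 3 fail.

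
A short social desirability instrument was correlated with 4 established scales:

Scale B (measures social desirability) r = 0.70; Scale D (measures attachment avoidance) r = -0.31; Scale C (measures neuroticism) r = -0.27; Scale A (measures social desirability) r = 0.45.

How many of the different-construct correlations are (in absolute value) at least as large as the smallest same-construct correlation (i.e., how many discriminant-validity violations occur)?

Convergent (same construct = social desirability): Scale B, Scale A.
Smallest convergent = 0.45. Discriminant |r|: 0.31, 0.27; count ≥ 0.45 → 0.

0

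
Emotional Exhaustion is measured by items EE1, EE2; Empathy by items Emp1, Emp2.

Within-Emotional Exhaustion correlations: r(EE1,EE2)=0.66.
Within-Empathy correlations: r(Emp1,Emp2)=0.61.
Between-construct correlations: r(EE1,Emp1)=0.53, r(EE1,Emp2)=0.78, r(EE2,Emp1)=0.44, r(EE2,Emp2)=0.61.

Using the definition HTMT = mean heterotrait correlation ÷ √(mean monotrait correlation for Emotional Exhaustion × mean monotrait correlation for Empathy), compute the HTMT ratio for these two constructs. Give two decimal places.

Mean between = 2.36/4 = 0.5900.
Mean within-EE = 0.66/1 = 0.6600; mean within-Emp = 0.61/1 = 0.6100.
Geometric mean = √(0.6600 × 0.6100) = 0.6345.
HTMT = 0.5900 / 0.6345 = 0.93.

0.93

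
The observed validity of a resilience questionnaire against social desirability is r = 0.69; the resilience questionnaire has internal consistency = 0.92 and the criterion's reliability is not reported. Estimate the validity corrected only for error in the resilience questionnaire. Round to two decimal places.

Single correction: r_c = r_obs / √r_xx = 0.69 / √0.92 = 0.69 / 0.9592 ≈ 0.72.

0.72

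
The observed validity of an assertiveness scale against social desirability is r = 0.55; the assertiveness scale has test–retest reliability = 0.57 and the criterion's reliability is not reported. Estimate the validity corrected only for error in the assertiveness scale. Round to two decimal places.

Single correction: r_c = r_obs / √r_xx = 0.55 / √0.57 = 0.55 / 0.7550 ≈ 0.73.

0.73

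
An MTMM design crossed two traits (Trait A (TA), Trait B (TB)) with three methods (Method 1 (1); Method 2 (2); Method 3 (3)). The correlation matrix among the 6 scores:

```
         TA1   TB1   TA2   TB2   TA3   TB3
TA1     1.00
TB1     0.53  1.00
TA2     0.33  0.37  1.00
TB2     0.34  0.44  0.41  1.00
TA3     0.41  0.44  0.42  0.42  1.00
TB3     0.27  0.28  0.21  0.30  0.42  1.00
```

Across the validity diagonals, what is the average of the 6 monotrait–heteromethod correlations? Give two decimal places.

Convergent values: 0.33, 0.41, 0.42, 0.44, 0.28, 0.30; mean = 2.18/6 = 0.36.

0.36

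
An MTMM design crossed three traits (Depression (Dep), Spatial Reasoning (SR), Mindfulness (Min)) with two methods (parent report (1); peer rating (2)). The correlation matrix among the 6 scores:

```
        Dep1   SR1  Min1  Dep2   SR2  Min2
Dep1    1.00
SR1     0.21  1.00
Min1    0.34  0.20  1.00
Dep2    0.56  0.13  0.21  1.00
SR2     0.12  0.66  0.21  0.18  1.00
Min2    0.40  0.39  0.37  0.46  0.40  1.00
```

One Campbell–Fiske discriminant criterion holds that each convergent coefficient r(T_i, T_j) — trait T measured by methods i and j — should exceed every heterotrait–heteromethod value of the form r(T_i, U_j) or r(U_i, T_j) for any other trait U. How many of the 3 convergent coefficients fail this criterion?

1

Each convergent coefficient versus the relevant comparison correlations:
Dep (methods 1·2): 0.56 vs {0.12, 0.13, 0.40, 0.21} → pass.
SR (methods 1·2): 0.66 vs {0.13, 0.12, 0.39, 0.21} → pass.
Min (methods 1·2): 0.37 vs {0.21, 0.40, 0.21, 0.39} → fail.
1 of 3 fail.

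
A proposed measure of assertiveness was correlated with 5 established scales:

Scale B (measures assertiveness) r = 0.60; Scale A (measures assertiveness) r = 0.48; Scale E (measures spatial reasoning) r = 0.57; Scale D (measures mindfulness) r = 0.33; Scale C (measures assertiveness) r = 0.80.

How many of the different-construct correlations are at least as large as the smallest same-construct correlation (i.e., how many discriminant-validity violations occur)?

1

Convergent (same construct = assertiveness): Scale B, Scale A, Scale C.
Smallest convergent = 0.48. Discriminant values: 0.57, 0.33; count ≥ 0.48 → 1.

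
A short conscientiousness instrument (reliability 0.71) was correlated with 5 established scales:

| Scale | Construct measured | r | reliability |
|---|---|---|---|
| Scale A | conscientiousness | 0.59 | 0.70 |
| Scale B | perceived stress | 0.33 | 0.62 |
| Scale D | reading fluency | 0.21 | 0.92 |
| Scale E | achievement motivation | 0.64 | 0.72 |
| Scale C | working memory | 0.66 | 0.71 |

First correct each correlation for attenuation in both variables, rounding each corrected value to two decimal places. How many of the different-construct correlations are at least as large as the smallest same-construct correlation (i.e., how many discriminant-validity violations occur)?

2

Disattenuated r (r / √(r_scale · r_new)):
  Scale A (conv): 0.59 / √(0.70·0.71) = 0.84
  Scale B (disc): 0.33 / √(0.62·0.71) = 0.50
  Scale D (disc): 0.21 / √(0.92·0.71) = 0.26
  Scale E (disc): 0.64 / √(0.72·0.71) = 0.90
  Scale C (disc): 0.66 / √(0.71·0.71) = 0.93
Smallest convergent = 0.84. Discriminant values: 0.50, 0.26, 0.90, 0.93; count ≥ 0.84 → 2.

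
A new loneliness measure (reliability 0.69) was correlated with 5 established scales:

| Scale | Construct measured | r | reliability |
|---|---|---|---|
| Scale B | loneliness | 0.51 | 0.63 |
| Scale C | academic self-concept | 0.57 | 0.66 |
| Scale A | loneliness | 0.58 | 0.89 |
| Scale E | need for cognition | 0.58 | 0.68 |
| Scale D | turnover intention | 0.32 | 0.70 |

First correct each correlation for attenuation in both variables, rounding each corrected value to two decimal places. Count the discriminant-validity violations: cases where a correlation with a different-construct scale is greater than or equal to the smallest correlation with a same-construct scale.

Disattenuated r (r / √(r_scale · r_new)):
  Scale B (conv): 0.51 / √(0.63·0.69) = 0.77
  Scale C (disc): 0.57 / √(0.66·0.69) = 0.84
  Scale A (conv): 0.58 / √(0.89·0.69) = 0.74
  Scale E (disc): 0.58 / √(0.68·0.69) = 0.85
  Scale D (disc): 0.32 / √(0.70·0.69) = 0.46
Smallest convergent = 0.74. Discriminant values: 0.84, 0.85, 0.46; count ≥ 0.74 → 2.

2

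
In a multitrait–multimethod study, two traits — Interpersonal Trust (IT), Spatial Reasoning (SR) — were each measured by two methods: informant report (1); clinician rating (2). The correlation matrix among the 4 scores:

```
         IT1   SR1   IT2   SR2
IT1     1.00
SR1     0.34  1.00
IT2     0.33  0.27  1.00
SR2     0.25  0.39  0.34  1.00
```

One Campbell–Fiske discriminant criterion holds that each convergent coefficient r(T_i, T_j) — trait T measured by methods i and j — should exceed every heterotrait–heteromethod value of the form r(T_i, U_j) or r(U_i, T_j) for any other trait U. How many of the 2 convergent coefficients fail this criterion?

0

Checking each validity diagonal entry against its comparison values:
IT (methods 1·2): 0.33 vs {0.25, 0.27} → pass.
SR (methods 1·2): 0.39 vs {0.27, 0.25} → pass.
0 of 2 fail.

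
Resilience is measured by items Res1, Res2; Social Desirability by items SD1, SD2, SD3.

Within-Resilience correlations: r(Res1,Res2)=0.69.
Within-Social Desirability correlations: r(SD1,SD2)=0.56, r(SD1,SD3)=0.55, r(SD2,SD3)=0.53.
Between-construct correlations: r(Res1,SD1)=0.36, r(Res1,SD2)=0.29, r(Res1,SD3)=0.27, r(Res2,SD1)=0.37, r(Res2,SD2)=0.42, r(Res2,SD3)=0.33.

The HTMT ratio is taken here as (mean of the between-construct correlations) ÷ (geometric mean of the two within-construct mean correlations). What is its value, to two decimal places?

Mean between = 2.04/6 = 0.3400.
Mean within-Res = 0.69/1 = 0.6900; mean within-SD = 1.64/3 = 0.5467.
Geometric mean = √(0.6900 × 0.5467) = 0.6142.
HTMT = 0.3400 / 0.6142 = 0.55.

0.55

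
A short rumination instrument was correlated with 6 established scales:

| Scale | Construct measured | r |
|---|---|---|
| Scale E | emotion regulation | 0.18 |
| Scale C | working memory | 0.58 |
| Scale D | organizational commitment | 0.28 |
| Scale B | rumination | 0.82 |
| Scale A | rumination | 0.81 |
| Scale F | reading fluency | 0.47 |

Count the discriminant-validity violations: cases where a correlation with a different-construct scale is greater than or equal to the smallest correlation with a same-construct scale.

Convergent (same construct = rumination): Scale B, Scale A.
Smallest convergent = 0.81. Discriminant values: 0.18, 0.58, 0.28, 0.47; count ≥ 0.81 → 0.

0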